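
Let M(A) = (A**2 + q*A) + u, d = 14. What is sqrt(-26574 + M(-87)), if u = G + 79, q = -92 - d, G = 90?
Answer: I*sqrt(9614) ≈ 98.051*I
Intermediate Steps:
q = -106 (q = -92 - 1*14 = -92 - 14 = -106)
u = 169 (u = 90 + 79 = 169)
M(A) = 169 + A**2 - 106*A (M(A) = (A**2 - 106*A) + 169 = 169 + A**2 - 106*A)
sqrt(-26574 + M(-87)) = sqrt(-26574 + (169 + (-87)**2 - 106*(-87))) = sqrt(-26574 + (169 + 7569 + 9222)) = sqrt(-26574 + 16960) = sqrt(-9614) = I*sqrt(9614)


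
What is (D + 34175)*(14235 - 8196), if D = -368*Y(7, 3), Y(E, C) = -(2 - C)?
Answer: 204160473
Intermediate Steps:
Y(E, C) = -2 + C
D = -368 (D = -368*(-2 + 3) = -368*1 = -368)
(D + 34175)*(14235 - 8196) = (-368 + 34175)*(14235 - 8196) = 33807*6039 = 204160473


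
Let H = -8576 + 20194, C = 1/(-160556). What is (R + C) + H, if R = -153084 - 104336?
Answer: -39464985913/160556 ≈ -2.4580e+5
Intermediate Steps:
C = -1/160556 ≈ -6.2284e-6
R = -257420
H = 11618
(R + C) + H = (-257420 - 1/160556) + 11618 = -41330325521/160556 + 11618 = -39464985913/160556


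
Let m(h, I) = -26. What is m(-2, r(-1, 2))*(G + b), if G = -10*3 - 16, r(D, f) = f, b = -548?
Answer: 15444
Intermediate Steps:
G = -46 (G = -30 - 16 = -46)
m(-2, r(-1, 2))*(G + b) = -26*(-46 - 548) = -26*(-594) = 15444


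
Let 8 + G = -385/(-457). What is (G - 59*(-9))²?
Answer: 57310444816/208849 ≈ 2.7441e+5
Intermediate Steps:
G = -3271/457 (G = -8 - 385/(-457) = -8 - 385*(-1/457) = -8 + 385/457 = -3271/457 ≈ -7.1575)
(G - 59*(-9))² = (-3271/457 - 59*(-9))² = (-3271/457 + 531)² = (239396/457)² = 57310444816/208849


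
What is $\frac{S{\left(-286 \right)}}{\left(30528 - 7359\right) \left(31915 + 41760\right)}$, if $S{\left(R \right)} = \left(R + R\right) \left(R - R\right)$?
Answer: $0$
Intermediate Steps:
$S{\left(R \right)} = 0$ ($S{\left(R \right)} = 2 R 0 = 0$)
$\frac{S{\left(-286 \right)}}{\left(30528 - 7359\right) \left(31915 + 41760\right)} = \frac{0}{\left(30528 - 7359\right) \left(31915 + 41760\right)} = \frac{0}{23169 \cdot 73675} = \frac{0}{1706976075} = 0 \cdot \frac{1}{1706976075} = 0$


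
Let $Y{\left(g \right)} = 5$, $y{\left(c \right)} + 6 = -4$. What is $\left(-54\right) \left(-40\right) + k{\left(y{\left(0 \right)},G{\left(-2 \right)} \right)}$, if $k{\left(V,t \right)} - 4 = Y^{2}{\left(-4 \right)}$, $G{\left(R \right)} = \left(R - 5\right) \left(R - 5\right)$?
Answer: $2189$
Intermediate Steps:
$y{\left(c \right)} = -10$ ($y{\left(c \right)} = -6 - 4 = -10$)
$G{\left(R \right)} = \left(-5 + R\right)^{2}$ ($G{\left(R \right)} = \left(-5 + R\right) \left(-5 + R\right) = \left(-5 + R\right)^{2}$)
$k{\left(V,t \right)} = 29$ ($k{\left(V,t \right)} = 4 + 5^{2} = 4 + 25 = 29$)
$\left(-54\right) \left(-40\right) + k{\left(y{\left(0 \right)},G{\left(-2 \right)} \right)} = \left(-54\right) \left(-40\right) + 29 = 2160 + 29 = 2189$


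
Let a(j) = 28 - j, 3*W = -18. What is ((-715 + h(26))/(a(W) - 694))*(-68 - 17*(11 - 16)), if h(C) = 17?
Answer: 5933/330 ≈ 17.979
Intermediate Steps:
W = -6 (W = (⅓)*(-18) = -6)
((-715 + h(26))/(a(W) - 694))*(-68 - 17*(11 - 16)) = ((-715 + 17)/((28 - 1*(-6)) - 694))*(-68 - 17*(11 - 16)) = (-698/((28 + 6) - 694))*(-68 - 17*(-5)) = (-698/(34 - 694))*(-68 + 85) = -698/(-660)*17 = -698*(-1/660)*17 = (349/330)*17 = 5933/330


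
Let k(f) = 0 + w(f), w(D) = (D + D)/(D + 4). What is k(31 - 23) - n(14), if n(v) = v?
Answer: -38/3 ≈ -12.667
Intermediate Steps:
w(D) = 2*D/(4 + D) (w(D) = (2*D)/(4 + D) = 2*D/(4 + D))
k(f) = 2*f/(4 + f) (k(f) = 0 + 2*f/(4 + f) = 2*f/(4 + f))
k(31 - 23) - n(14) = 2*(31 - 23)/(4 + (31 - 23)) - 1*14 = 2*8/(4 + 8) - 14 = 2*8/12 - 14 = 2*8*(1/12) - 14 = 4/3 - 14 = -38/3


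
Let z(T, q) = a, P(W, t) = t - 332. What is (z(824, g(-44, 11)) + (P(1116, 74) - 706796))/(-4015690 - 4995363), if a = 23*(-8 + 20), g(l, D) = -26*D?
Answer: 706778/9011053 ≈ 0.078435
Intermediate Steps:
P(W, t) = -332 + t
a = 276 (a = 23*12 = 276)
z(T, q) = 276
(z(824, g(-44, 11)) + (P(1116, 74) - 706796))/(-4015690 - 4995363) = (276 + ((-332 + 74) - 706796))/(-4015690 - 4995363) = (276 + (-258 - 706796))/(-9011053) = (276 - 707054)*(-1/9011053) = -706778*(-1/9011053) = 706778/9011053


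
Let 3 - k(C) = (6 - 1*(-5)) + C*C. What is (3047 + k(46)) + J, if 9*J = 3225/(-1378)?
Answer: 3814607/4134 ≈ 922.74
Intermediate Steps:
J = -1075/4134 (J = (3225/(-1378))/9 = (3225*(-1/1378))/9 = (⅑)*(-3225/1378) = -1075/4134 ≈ -0.26004)
k(C) = -8 - C² (k(C) = 3 - ((6 - 1*(-5)) + C*C) = 3 - ((6 + 5) + C²) = 3 - (11 + C²) = 3 + (-11 - C²) = -8 - C²)
(3047 + k(46)) + J = (3047 + (-8 - 1*46²)) - 1075/4134 = (3047 + (-8 - 1*2116)) - 1075/4134 = (3047 + (-8 - 2116)) - 1075/4134 = (3047 - 2124) - 1075/4134 = 923 - 1075/4134 = 3814607/4134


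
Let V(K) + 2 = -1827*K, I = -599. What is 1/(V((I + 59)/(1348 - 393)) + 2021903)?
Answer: 191/386380407 ≈ 4.9433e-7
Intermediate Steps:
V(K) = -2 - 1827*K
1/(V((I + 59)/(1348 - 393)) + 2021903) = 1/((-2 - 1827*(-599 + 59)/(1348 - 393)) + 2021903) = 1/((-2 - (-986580)/955) + 2021903) = 1/((-2 - 1827*(-108/191)) + 2021903) = 1/((-2 + 197316/191) + 2021903) = 1/(196934/191 + 2021903) = 1/(386380407/191) = 191/386380407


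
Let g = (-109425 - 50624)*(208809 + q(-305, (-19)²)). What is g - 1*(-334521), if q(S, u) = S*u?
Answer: -15797141975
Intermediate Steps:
g = -15797476496 (g = (-109425 - 50624)*(208809 - 305*(-19)²) = -160049*(208809 - 305*361) = -160049*(208809 - 110105) = -160049*98704 = -15797476496)
g - 1*(-334521) = -15797476496 - 1*(-334521) = -15797476496 + 334521 = -15797141975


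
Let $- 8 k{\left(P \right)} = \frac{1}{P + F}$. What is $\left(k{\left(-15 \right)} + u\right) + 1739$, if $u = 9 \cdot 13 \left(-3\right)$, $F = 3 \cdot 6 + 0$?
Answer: $\frac{33311}{24} \approx 1388.0$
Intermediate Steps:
$F = 18$ ($F = 18 + 0 = 18$)
$k{\left(P \right)} = - \frac{1}{8 \left(18 + P\right)}$ ($k{\left(P \right)} = - \frac{1}{8 \left(P + 18\right)} = - \frac{1}{8 \left(18 + P\right)}$)
$u = -351$ ($u = 117 \left(-3\right) = -351$)
$\left(k{\left(-15 \right)} + u\right) + 1739 = \left(- \frac{1}{144 + 8 \left(-15\right)} - 351\right) + 1739 = \left(- \frac{1}{144 - 120} - 351\right) + 1739 = \left(- \frac{1}{24} - 351\right) + 1739 = - \frac{8425}{24} + 1739 = \frac{33311}{24}$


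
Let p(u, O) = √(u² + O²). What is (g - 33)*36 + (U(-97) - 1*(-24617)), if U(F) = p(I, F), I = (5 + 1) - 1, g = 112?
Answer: 27461 + √9434 ≈ 27558.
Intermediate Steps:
I = 5 (I = 6 - 1 = 5)
p(u, O) = √(O² + u²)
U(F) = √(25 + F²) (U(F) = √(F² + 5²) = √(F² + 25) = √(25 + F²))
(g - 33)*36 + (U(-97) - 1*(-24617)) = (112 - 33)*36 + (√(25 + (-97)²) - 1*(-24617)) = 79*36 + (√(25 + 9409) + 24617) = 2844 + (√9434 + 24617) = 2844 + (24617 + √9434) = 27461 + √9434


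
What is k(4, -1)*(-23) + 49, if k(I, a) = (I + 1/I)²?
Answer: -5863/16 ≈ -366.44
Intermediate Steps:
k(I, a) = (I + 1/I)²
k(4, -1)*(-23) + 49 = ((1 + 4²)²/4²)*(-23) + 49 = ((1 + 16)²/16)*(-23) + 49 = ((1/16)*17²)*(-23) + 49 = ((1/16)*289)*(-23) + 49 = (289/16)*(-23) + 49 = -6647/16 + 49 = -5863/16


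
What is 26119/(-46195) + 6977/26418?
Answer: -367709227/1220379510 ≈ -0.30131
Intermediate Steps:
26119/(-46195) + 6977/26418 = 26119*(-1/46195) + 6977*(1/26418) = -26119/46195 + 6977/26418 = -367709227/1220379510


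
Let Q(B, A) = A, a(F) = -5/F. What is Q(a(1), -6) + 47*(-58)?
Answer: -2732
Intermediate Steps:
Q(a(1), -6) + 47*(-58) = -6 + 47*(-58) = -6 - 2726 = -2732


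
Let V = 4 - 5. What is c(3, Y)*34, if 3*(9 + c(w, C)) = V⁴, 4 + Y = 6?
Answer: -884/3 ≈ -294.67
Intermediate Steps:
V = -1
Y = 2 (Y = -4 + 6 = 2)
c(w, C) = -26/3 (c(w, C) = -9 + (⅓)*(-1)⁴ = -9 + (⅓)*1 = -9 + ⅓ = -26/3)
c(3, Y)*34 = -26/3*34 = -884/3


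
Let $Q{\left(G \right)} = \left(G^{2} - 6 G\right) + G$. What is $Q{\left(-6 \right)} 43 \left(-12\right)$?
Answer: $-34056$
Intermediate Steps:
$Q{\left(G \right)} = G^{2} - 5 G$
$Q{\left(-6 \right)} 43 \left(-12\right) = - 6 \left(-5 - 6\right) 43 \left(-12\right) = \left(-6\right) \left(-11\right) 43 \left(-12\right) = 66 \cdot 43 \left(-12\right) = 2838 \left(-12\right) = -34056$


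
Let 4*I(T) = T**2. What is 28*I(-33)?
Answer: 7623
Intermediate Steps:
I(T) = T**2/4
28*I(-33) = 28*((1/4)*(-33)**2) = 28*((1/4)*1089) = 28*(1089/4) = 7623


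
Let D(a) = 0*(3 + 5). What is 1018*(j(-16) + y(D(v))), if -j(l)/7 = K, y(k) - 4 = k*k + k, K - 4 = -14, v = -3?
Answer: 75332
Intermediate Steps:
K = -10 (K = 4 - 14 = -10)
D(a) = 0 (D(a) = 0*8 = 0)
y(k) = 4 + k + k**2 (y(k) = 4 + (k*k + k) = 4 + (k**2 + k) = 4 + (k + k**2) = 4 + k + k**2)
j(l) = 70 (j(l) = -7*(-10) = 70)
1018*(j(-16) + y(D(v))) = 1018*(70 + (4 + 0 + 0**2)) = 1018*(70 + (4 + 0 + 0)) = 1018*(70 + 4) = 1018*74 = 75332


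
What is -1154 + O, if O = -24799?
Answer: -25953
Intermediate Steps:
-1154 + O = -1154 - 24799 = -25953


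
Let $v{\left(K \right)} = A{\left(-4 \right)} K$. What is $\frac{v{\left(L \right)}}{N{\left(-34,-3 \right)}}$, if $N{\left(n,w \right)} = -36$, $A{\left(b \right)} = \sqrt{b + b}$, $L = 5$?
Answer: $- \frac{5 i \sqrt{2}}{18} \approx - 0.39284 i$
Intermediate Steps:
$A{\left(b \right)} = \sqrt{2} \sqrt{b}$ ($A{\left(b \right)} = \sqrt{2 b} = \sqrt{2} \sqrt{b}$)
$v{\left(K \right)} = 2 i K \sqrt{2}$ ($v{\left(K \right)} = \sqrt{2} \sqrt{-4} K = \sqrt{2} \cdot 2 i K = 2 i \sqrt{2} K = 2 i K \sqrt{2}$)
$\frac{v{\left(L \right)}}{N{\left(-34,-3 \right)}} = \frac{2 i 5 \sqrt{2}}{-36} = - \frac{10 i \sqrt{2}}{36} = - \frac{5 i \sqrt{2}}{18}$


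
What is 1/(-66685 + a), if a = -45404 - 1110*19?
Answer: -1/133179 ≈ -7.5087e-6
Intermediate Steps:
a = -66494 (a = -45404 - 21090 = -66494)
1/(-66685 + a) = 1/(-66685 - 66494) = 1/(-133179) = -1/133179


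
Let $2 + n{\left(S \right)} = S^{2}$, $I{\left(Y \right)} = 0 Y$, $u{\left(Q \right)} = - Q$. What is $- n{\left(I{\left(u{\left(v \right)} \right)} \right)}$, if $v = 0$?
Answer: $2$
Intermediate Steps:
$I{\left(Y \right)} = 0$
$n{\left(S \right)} = -2 + S^{2}$
$- n{\left(I{\left(u{\left(v \right)} \right)} \right)} = - (-2 + 0^{2}) = - (-2 + 0) = \left(-1\right) \left(-2\right) = 2$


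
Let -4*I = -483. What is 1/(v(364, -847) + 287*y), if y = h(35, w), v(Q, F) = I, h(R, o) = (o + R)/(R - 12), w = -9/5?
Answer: 460/246113 ≈ 0.0018691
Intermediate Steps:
w = -9/5 (w = -9*⅕ = -9/5 ≈ -1.8000)
h(R, o) = (R + o)/(-12 + R)
I = 483/4 (I = -¼*(-483) = 483/4 ≈ 120.75)
v(Q, F) = 483/4
y = 166/115 (y = (35 - 9/5)/(-12 + 35) = (166/5)/23 = (1/23)*(166/5) = 166/115 ≈ 1.4435)
1/(v(364, -847) + 287*y) = 1/(483/4 + 287*(166/115)) = 1/(483/4 + 47642/115) = 1/(246113/460) = 460/246113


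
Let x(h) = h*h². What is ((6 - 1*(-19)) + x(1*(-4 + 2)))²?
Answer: 289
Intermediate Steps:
x(h) = h³
((6 - 1*(-19)) + x(1*(-4 + 2)))² = ((6 - 1*(-19)) + (1*(-4 + 2))³)² = ((6 + 19) + (1*(-2))³)² = (25 + (-2)³)² = (25 - 8)² = 17² = 289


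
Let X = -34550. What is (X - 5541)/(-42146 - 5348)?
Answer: 40091/47494 ≈ 0.84413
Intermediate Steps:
(X - 5541)/(-42146 - 5348) = (-34550 - 5541)/(-42146 - 5348) = -40091/(-47494) = -40091*(-1/47494) = 40091/47494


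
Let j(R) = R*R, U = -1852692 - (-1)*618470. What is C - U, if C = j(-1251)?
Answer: 2799223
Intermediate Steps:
U = -1234222 (U = -1852692 - 1*(-618470) = -1852692 + 618470 = -1234222)
j(R) = R²
C = 1565001 (C = (-1251)² = 1565001)
C - U = 1565001 - 1*(-1234222) = 1565001 + 1234222 = 2799223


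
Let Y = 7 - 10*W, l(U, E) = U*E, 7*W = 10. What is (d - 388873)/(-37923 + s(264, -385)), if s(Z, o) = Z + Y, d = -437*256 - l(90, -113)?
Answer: 1144675/87888 ≈ 13.024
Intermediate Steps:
W = 10/7 (W = (⅐)*10 = 10/7 ≈ 1.4286)
l(U, E) = E*U
Y = -51/7 (Y = 7 - 10*10/7 = 7 - 100/7 = -51/7 ≈ -7.2857)
d = -101702 (d = -437*256 - (-113)*90 = -111872 - 1*(-10170) = -111872 + 10170 = -101702)
s(Z, o) = -51/7 + Z (s(Z, o) = Z - 51/7 = -51/7 + Z)
(d - 388873)/(-37923 + s(264, -385)) = (-101702 - 388873)/(-37923 + (-51/7 + 264)) = -490575/(-37923 + 1797/7) = -490575/(-263664/7) = -490575*(-7/263664) = 1144675/87888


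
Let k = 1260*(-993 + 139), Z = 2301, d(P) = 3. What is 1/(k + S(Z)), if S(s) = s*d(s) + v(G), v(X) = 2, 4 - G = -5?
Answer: -1/1069135 ≈ -9.3534e-7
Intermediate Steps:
G = 9 (G = 4 - 1*(-5) = 4 + 5 = 9)
S(s) = 2 + 3*s (S(s) = s*3 + 2 = 3*s + 2 = 2 + 3*s)
k = -1076040 (k = 1260*(-854) = -1076040)
1/(k + S(Z)) = 1/(-1076040 + (2 + 3*2301)) = 1/(-1076040 + (2 + 6903)) = 1/(-1076040 + 6905) = 1/(-1069135) = -1/1069135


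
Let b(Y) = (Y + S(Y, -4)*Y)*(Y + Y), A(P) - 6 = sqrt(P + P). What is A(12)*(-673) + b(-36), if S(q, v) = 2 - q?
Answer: 97050 - 1346*sqrt(6) ≈ 93753.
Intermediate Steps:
A(P) = 6 + sqrt(2)*sqrt(P) (A(P) = 6 + sqrt(P + P) = 6 + sqrt(2*P) = 6 + sqrt(2)*sqrt(P))
b(Y) = 2*Y*(Y + Y*(2 - Y)) (b(Y) = (Y + (2 - Y)*Y)*(Y + Y) = (Y + Y*(2 - Y))*(2*Y) = 2*Y*(Y + Y*(2 - Y)))
A(12)*(-673) + b(-36) = (6 + sqrt(2)*sqrt(12))*(-673) + 2*(-36)**2*(3 - 1*(-36)) = (6 + sqrt(2)*(2*sqrt(3)))*(-673) + 2*1296*(3 + 36) = (6 + 2*sqrt(6))*(-673) + 2*1296*39 = (-4038 - 1346*sqrt(6)) + 101088 = 97050 - 1346*sqrt(6)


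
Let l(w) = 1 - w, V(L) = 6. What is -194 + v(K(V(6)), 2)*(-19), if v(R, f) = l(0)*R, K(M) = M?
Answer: -308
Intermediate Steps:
v(R, f) = R (v(R, f) = (1 - 1*0)*R = (1 + 0)*R = 1*R = R)
-194 + v(K(V(6)), 2)*(-19) = -194 + 6*(-19) = -194 - 114 = -308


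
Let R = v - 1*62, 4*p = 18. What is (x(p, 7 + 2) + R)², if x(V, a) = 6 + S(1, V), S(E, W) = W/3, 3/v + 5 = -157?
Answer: 2166784/729 ≈ 2972.3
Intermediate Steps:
v = -1/54 (v = 3/(-5 - 157) = 3/(-162) = 3*(-1/162) = -1/54 ≈ -0.018519)
S(E, W) = W/3 (S(E, W) = W*(⅓) = W/3)
p = 9/2 (p = (¼)*18 = 9/2 ≈ 4.5000)
x(V, a) = 6 + V/3
R = -3349/54 (R = -1/54 - 1*62 = -1/54 - 62 = -3349/54 ≈ -62.018)
(x(p, 7 + 2) + R)² = ((6 + (⅓)*(9/2)) - 3349/54)² = ((6 + 3/2) - 3349/54)² = (15/2 - 3349/54)² = (-1472/27)² = 2166784/729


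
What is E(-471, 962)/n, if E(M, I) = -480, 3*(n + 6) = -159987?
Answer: 96/10667 ≈ 0.0089997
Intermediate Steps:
n = -53335 (n = -6 + (⅓)*(-159987) = -6 - 53329 = -53335)
E(-471, 962)/n = -480/(-53335) = -480*(-1/53335) = 96/10667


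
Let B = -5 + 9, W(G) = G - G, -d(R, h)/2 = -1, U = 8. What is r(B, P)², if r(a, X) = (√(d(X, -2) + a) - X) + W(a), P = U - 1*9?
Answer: (1 + √6)² ≈ 11.899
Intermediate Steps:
d(R, h) = 2 (d(R, h) = -2*(-1) = 2)
W(G) = 0
B = 4
P = -1 (P = 8 - 1*9 = 8 - 9 = -1)
r(a, X) = √(2 + a) - X (r(a, X) = (√(2 + a) - X) + 0 = √(2 + a) - X)
r(B, P)² = (√(2 + 4) - 1*(-1))² = (√6 + 1)² = (1 + √6)²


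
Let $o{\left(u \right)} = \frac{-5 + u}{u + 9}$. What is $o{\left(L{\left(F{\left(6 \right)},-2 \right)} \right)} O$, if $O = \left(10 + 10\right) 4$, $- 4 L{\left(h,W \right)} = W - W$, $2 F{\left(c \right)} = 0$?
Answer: $- \frac{400}{9} \approx -44.444$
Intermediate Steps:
$F{\left(c \right)} = 0$ ($F{\left(c \right)} = \frac{1}{2} \cdot 0 = 0$)
$L{\left(h,W \right)} = 0$ ($L{\left(h,W \right)} = - \frac{W - W}{4} = \left(- \frac{1}{4}\right) 0 = 0$)
$o{\left(u \right)} = \frac{-5 + u}{9 + u}$
$O = 80$ ($O = 20 \cdot 4 = 80$)
$o{\left(L{\left(F{\left(6 \right)},-2 \right)} \right)} O = \frac{-5 + 0}{9 + 0} \cdot 80 = \frac{1}{9} \left(-5\right) 80 = \left(- \frac{5}{9}\right) 80 = - \frac{400}{9}$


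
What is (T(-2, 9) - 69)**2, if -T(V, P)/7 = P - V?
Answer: 21316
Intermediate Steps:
T(V, P) = -7*P + 7*V (T(V, P) = -7*(P - V) = -7*P + 7*V)
(T(-2, 9) - 69)**2 = ((-7*9 + 7*(-2)) - 69)**2 = ((-63 - 14) - 69)**2 = (-77 - 69)**2 = (-146)**2 = 21316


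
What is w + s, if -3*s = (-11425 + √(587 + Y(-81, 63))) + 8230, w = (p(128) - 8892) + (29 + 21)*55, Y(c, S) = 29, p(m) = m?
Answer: -4949 - 2*√154/3 ≈ -4957.3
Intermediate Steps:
w = -6014 (w = (128 - 8892) + (29 + 21)*55 = -8764 + 50*55 = -8764 + 2750 = -6014)
s = 1065 - 2*√154/3 (s = -((-11425 + √(587 + 29)) + 8230)/3 = -((-11425 + √616) + 8230)/3 = -((-11425 + 2*√154) + 8230)/3 = -(-3195 + 2*√154)/3 = 1065 - 2*√154/3 ≈ 1056.7)
w + s = -6014 + (1065 - 2*√154/3) = -4949 - 2*√154/3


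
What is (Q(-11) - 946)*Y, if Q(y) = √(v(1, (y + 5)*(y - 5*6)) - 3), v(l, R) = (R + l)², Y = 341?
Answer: -322586 + 341*√61006 ≈ -2.3836e+5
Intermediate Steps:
Q(y) = √(-3 + (1 + (-30 + y)*(5 + y))²) (Q(y) = √(((y + 5)*(y - 5*6) + 1)² - 3) = √(((5 + y)*(y - 30) + 1)² - 3) = √(((5 + y)*(-30 + y) + 1)² - 3) = √(((-30 + y)*(5 + y) + 1)² - 3) = √((1 + (-30 + y)*(5 + y))² - 3) = √(-3 + (1 + (-30 + y)*(5 + y))²))
(Q(-11) - 946)*Y = (√(-3 + (149 - 1*(-11)² + 25*(-11))²) - 946)*341 = (√(-3 + (149 - 1*121 - 275)²) - 946)*341 = (√(-3 + (149 - 121 - 275)²) - 946)*341 = (√(-3 + (-247)²) - 946)*341 = (√(-3 + 61009) - 946)*341 = (√61006 - 946)*341 = (-946 + √61006)*341 = -322586 + 341*√61006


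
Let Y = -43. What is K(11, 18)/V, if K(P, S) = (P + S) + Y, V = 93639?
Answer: -2/13377 ≈ -0.00014951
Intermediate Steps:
K(P, S) = -43 + P + S (K(P, S) = (P + S) - 43 = -43 + P + S)
K(11, 18)/V = (-43 + 11 + 18)/93639 = -14*1/93639 = -2/13377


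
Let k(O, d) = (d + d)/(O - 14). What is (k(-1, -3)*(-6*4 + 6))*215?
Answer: -1548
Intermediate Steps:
k(O, d) = 2*d/(-14 + O) (k(O, d) = (2*d)/(-14 + O) = 2*d/(-14 + O))
(k(-1, -3)*(-6*4 + 6))*215 = ((2*(-3)/(-14 - 1))*(-6*4 + 6))*215 = ((2*(-3)/(-15))*(-24 + 6))*215 = ((2*(-3)*(-1/15))*(-18))*215 = ((⅖)*(-18))*215 = -36/5*215 = -1548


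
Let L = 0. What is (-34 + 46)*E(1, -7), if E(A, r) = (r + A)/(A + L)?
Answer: -72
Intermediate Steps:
E(A, r) = (A + r)/A (E(A, r) = (r + A)/(A + 0) = (A + r)/A)
(-34 + 46)*E(1, -7) = (-34 + 46)*((1 - 7)/1) = 12*(1*(-6)) = 12*(-6) = -72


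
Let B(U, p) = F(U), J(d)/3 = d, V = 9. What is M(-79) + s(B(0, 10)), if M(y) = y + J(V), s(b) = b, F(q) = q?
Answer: -52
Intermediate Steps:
J(d) = 3*d
B(U, p) = U
M(y) = 27 + y (M(y) = y + 3*9 = y + 27 = 27 + y)
M(-79) + s(B(0, 10)) = (27 - 79) + 0 = -52 + 0 = -52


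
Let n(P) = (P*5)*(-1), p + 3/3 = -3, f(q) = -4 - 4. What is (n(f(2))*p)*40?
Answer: -6400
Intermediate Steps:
f(q) = -8
p = -4 (p = -1 - 3 = -4)
n(P) = -5*P (n(P) = (5*P)*(-1) = -5*P)
(n(f(2))*p)*40 = (-5*(-8)*(-4))*40 = (40*(-4))*40 = -160*40 = -6400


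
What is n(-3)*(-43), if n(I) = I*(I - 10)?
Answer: -1677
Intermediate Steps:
n(I) = I*(-10 + I)
n(-3)*(-43) = -3*(-10 - 3)*(-43) = -3*(-13)*(-43) = 39*(-43) = -1677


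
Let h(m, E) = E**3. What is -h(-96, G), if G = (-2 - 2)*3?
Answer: 1728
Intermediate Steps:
G = -12 (G = -4*3 = -12)
-h(-96, G) = -1*(-12)**3 = -1*(-1728) = 1728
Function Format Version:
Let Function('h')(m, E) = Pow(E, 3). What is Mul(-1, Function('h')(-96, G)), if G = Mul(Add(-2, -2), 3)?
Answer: 1728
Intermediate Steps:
G = -12 (G = Mul(-4, 3) = -12)
Mul(-1, Function('h')(-96, G)) = Mul(-1, Pow(-12, 3)) = Mul(-1, -1728) = 1728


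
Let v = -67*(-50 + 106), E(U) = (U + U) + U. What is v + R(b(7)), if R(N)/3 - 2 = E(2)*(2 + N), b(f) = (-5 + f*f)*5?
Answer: 250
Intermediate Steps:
b(f) = -25 + 5*f² (b(f) = (-5 + f²)*5 = -25 + 5*f²)
E(U) = 3*U (E(U) = 2*U + U = 3*U)
R(N) = 42 + 18*N (R(N) = 6 + 3*((3*2)*(2 + N)) = 6 + 3*(6*(2 + N)) = 6 + 3*(12 + 6*N) = 6 + (36 + 18*N) = 42 + 18*N)
v = -3752 (v = -67*56 = -3752)
v + R(b(7)) = -3752 + (42 + 18*(-25 + 5*7²)) = -3752 + (42 + 18*(-25 + 5*49)) = -3752 + (42 + 18*(-25 + 245)) = -3752 + (42 + 18*220) = -3752 + (42 + 3960) = -3752 + 4002 = 250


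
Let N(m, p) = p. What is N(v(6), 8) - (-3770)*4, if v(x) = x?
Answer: 15088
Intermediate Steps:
N(v(6), 8) - (-3770)*4 = 8 - (-3770)*4 = 8 - 130*(-116) = 8 + 15080 = 15088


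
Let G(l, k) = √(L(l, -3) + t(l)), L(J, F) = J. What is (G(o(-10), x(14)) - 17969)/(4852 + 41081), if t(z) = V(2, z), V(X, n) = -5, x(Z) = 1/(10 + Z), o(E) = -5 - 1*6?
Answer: -17969/45933 + 4*I/45933 ≈ -0.3912 + 8.7083e-5*I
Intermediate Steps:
o(E) = -11 (o(E) = -5 - 6 = -11)
t(z) = -5
G(l, k) = √(-5 + l) (G(l, k) = √(l - 5) = √(-5 + l))
(G(o(-10), x(14)) - 17969)/(4852 + 41081) = (√(-5 - 11) - 17969)/(4852 + 41081) = (√(-16) - 17969)/45933 = (4*I - 17969)*(1/45933) = (-17969 + 4*I)*(1/45933) = -17969/45933 + 4*I/45933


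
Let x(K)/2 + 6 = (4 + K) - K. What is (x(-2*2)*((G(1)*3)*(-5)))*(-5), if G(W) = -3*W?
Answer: 900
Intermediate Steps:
x(K) = -4 (x(K) = -12 + 2*((4 + K) - K) = -12 + 2*4 = -12 + 8 = -4)
(x(-2*2)*((G(1)*3)*(-5)))*(-5) = -4*-3*1*3*(-5)*(-5) = -4*(-3*3)*(-5)*(-5) = -(-36)*(-5)*(-5) = -4*45*(-5) = -180*(-5) = 900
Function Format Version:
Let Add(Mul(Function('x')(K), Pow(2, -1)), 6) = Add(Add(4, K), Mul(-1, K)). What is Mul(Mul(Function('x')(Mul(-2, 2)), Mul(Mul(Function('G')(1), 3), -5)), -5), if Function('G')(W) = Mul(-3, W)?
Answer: 900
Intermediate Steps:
Function('x')(K) = -4 (Function('x')(K) = Add(-12, Mul(2, Add(Add(4, K), Mul(-1, K)))) = Add(-12, Mul(2, 4)) = Add(-12, 8) = -4)
Mul(Mul(Function('x')(Mul(-2, 2)), Mul(Mul(Function('G')(1), 3), -5)), -5) = Mul(Mul(-4, Mul(Mul(Mul(-3, 1), 3), -5)), -5) = Mul(Mul(-4, Mul(Mul(-3, 3), -5)), -5) = Mul(Mul(-4, Mul(-9, -5)), -5) = Mul(Mul(-4, 45), -5) = Mul(-180, -5) = 900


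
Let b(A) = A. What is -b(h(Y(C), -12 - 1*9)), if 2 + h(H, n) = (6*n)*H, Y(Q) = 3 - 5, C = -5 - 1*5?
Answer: -250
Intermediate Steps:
C = -10 (C = -5 - 5 = -10)
Y(Q) = -2
h(H, n) = -2 + 6*H*n (h(H, n) = -2 + (6*n)*H = -2 + 6*H*n)
-b(h(Y(C), -12 - 1*9)) = -(-2 + 6*(-2)*(-12 - 1*9)) = -(-2 + 6*(-2)*(-12 - 9)) = -(-2 + 6*(-2)*(-21)) = -(-2 + 252) = -1*250 = -250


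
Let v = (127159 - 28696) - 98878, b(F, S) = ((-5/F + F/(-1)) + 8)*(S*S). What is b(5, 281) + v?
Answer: 157507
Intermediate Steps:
b(F, S) = S²*(8 - F - 5/F) (b(F, S) = ((-5/F + F*(-1)) + 8)*S² = ((-5/F - F) + 8)*S² = ((-F - 5/F) + 8)*S² = (8 - F - 5/F)*S² = S²*(8 - F - 5/F))
v = -415 (v = 98463 - 98878 = -415)
b(5, 281) + v = 281²*(-5 - 1*5*(-8 + 5))/5 - 415 = (⅕)*78961*(-5 - 1*5*(-3)) - 415 = (⅕)*78961*(-5 + 15) - 415 = (⅕)*78961*10 - 415 = 157922 - 415 = 157507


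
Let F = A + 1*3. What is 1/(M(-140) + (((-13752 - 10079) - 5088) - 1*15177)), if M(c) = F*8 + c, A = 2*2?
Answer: -1/44180 ≈ -2.2635e-5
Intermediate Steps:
A = 4
F = 7 (F = 4 + 1*3 = 4 + 3 = 7)
M(c) = 56 + c (M(c) = 7*8 + c = 56 + c)
1/(M(-140) + (((-13752 - 10079) - 5088) - 1*15177)) = 1/((56 - 140) + (((-13752 - 10079) - 5088) - 1*15177)) = 1/(-84 + ((-23831 - 5088) - 15177)) = 1/(-84 + (-28919 - 15177)) = 1/(-84 - 44096) = 1/(-44180) = -1/44180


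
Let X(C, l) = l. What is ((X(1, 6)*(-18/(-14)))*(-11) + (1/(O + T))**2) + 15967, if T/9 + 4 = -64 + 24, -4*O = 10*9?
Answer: 77885758603/4903983 ≈ 15882.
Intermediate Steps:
O = -45/2 (O = -5*9/2 = -1/4*90 = -45/2 ≈ -22.500)
T = -396 (T = -36 + 9*(-64 + 24) = -36 + 9*(-40) = -36 - 360 = -396)
((X(1, 6)*(-18/(-14)))*(-11) + (1/(O + T))**2) + 15967 = ((6*(-18/(-14)))*(-11) + (1/(-45/2 - 396))**2) + 15967 = ((6*(-18*(-1/14)))*(-11) + (1/(-837/2))**2) + 15967 = ((6*(9/7))*(-11) + (-2/837)**2) + 15967 = ((54/7)*(-11) + 4/700569) + 15967 = (-594/7 + 4/700569) + 15967 = -416137958/4903983 + 15967 = 77885758603/4903983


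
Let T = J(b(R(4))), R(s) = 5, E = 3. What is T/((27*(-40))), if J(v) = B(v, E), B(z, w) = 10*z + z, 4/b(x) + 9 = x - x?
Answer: 11/2430 ≈ 0.0045267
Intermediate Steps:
b(x) = -4/9 (b(x) = 4/(-9 + (x - x)) = 4/(-9 + 0) = 4/(-9) = 4*(-1/9) = -4/9)
B(z, w) = 11*z
J(v) = 11*v
T = -44/9 (T = 11*(-4/9) = -44/9 ≈ -4.8889)
T/((27*(-40))) = -44/(9*(27*(-40))) = -44/9/(-1080) = -44/9*(-1/1080) = 11/2430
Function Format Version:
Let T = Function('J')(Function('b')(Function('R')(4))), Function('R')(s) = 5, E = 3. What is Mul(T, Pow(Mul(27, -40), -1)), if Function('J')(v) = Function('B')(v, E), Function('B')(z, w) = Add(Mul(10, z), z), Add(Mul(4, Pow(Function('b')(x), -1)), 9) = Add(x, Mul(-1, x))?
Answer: Rational(11, 2430) ≈ 0.0045267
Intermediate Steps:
Function('b')(x) = Rational(-4, 9) (Function('b')(x) = Mul(4, Pow(Add(-9, Add(x, Mul(-1, x))), -1)) = Mul(4, Pow(Add(-9, 0), -1)) = Mul(4, Pow(-9, -1)) = Mul(4, Rational(-1, 9)) = Rational(-4, 9))
Function('B')(z, w) = Mul(11, z)
Function('J')(v) = Mul(11, v)
T = Rational(-44, 9) (T = Mul(11, Rational(-4, 9)) = Rational(-44, 9) ≈ -4.8889)
Mul(T, Pow(Mul(27, -40), -1)) = Mul(Rational(-44, 9), Pow(Mul(27, -40), -1)) = Mul(Rational(-44, 9), Pow(-1080, -1)) = Mul(Rational(-44, 9), Rational(-1, 1080)) = Rational(11, 2430)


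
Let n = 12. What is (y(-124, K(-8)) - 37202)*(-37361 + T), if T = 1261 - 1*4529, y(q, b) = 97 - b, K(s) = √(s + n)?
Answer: 1507620303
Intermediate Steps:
K(s) = √(12 + s) (K(s) = √(s + 12) = √(12 + s))
T = -3268 (T = 1261 - 4529 = -3268)
(y(-124, K(-8)) - 37202)*(-37361 + T) = ((97 - √(12 - 8)) - 37202)*(-37361 - 3268) = ((97 - √4) - 37202)*(-40629) = ((97 - 1*2) - 37202)*(-40629) = ((97 - 2) - 37202)*(-40629) = (95 - 37202)*(-40629) = -37107*(-40629) = 1507620303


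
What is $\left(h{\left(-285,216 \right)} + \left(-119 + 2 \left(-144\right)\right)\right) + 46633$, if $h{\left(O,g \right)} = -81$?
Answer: $46145$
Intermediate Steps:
$\left(h{\left(-285,216 \right)} + \left(-119 + 2 \left(-144\right)\right)\right) + 46633 = \left(-81 + \left(-119 + 2 \left(-144\right)\right)\right) + 46633 = \left(-81 - 407\right) + 46633 = -488 + 46633 = 46145$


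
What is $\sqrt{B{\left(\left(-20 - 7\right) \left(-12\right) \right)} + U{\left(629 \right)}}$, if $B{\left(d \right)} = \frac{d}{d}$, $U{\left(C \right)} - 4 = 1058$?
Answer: $\sqrt{1063} \approx 32.604$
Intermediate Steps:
$U{\left(C \right)} = 1062$ ($U{\left(C \right)} = 4 + 1058 = 1062$)
$B{\left(d \right)} = 1$
$\sqrt{B{\left(\left(-20 - 7\right) \left(-12\right) \right)} + U{\left(629 \right)}} = \sqrt{1 + 1062} = \sqrt{1063}$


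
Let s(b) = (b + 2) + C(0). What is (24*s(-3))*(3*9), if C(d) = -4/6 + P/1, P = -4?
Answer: -3672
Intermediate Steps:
C(d) = -14/3 (C(d) = -4/6 - 4/1 = -4*1/6 - 4*1 = -2/3 - 4 = -14/3)
s(b) = -8/3 + b (s(b) = (b + 2) - 14/3 = (2 + b) - 14/3 = -8/3 + b)
(24*s(-3))*(3*9) = (24*(-8/3 - 3))*(3*9) = (24*(-17/3))*27 = -136*27 = -3672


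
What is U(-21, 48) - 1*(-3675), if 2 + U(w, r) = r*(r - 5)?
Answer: 5737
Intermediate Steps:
U(w, r) = -2 + r*(-5 + r) (U(w, r) = -2 + r*(r - 5) = -2 + r*(-5 + r))
U(-21, 48) - 1*(-3675) = (-2 + 48**2 - 5*48) - 1*(-3675) = (-2 + 2304 - 240) + 3675 = 2062 + 3675 = 5737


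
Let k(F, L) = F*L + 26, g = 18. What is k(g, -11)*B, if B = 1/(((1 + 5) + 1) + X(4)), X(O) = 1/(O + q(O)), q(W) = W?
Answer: -1376/57 ≈ -24.140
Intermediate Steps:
k(F, L) = 26 + F*L
X(O) = 1/(2*O) (X(O) = 1/(O + O) = 1/(2*O))
B = 8/57 (B = 1/(((1 + 5) + 1) + (½)/4) = 1/((6 + 1) + (½)*(¼)) = 1/(7 + ⅛) = 1/(57/8) = 8/57 ≈ 0.14035)
k(g, -11)*B = (26 + 18*(-11))*(8/57) = (26 - 198)*(8/57) = -172*8/57 = -1376/57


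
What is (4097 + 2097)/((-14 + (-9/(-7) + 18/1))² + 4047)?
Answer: 151753/99836 ≈ 1.5200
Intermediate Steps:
(4097 + 2097)/((-14 + (-9/(-7) + 18/1))² + 4047) = 6194/((-14 + (-9*(-⅐) + 18*1))² + 4047) = 6194/((-14 + (9/7 + 18))² + 4047) = 6194/((-14 + 135/7)² + 4047) = 6194/((37/7)² + 4047) = 6194/(1369/49 + 4047) = 6194/(199672/49) = 6194*(49/199672) = 151753/99836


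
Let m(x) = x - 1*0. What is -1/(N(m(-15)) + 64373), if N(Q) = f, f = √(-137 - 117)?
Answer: I/(√254 - 64373*I) ≈ -1.5534e-5 + 3.846e-9*I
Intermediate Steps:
f = I*√254 (f = √(-254) = I*√254 ≈ 15.937*I)
m(x) = x (m(x) = x + 0 = x)
N(Q) = I*√254
-1/(N(m(-15)) + 64373) = -1/(I*√254 + 64373) = -1/(64373 + I*√254)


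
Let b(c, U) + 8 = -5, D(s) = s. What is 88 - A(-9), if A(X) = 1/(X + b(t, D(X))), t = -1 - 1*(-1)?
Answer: 1937/22 ≈ 88.045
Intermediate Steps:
t = 0 (t = -1 + 1 = 0)
b(c, U) = -13 (b(c, U) = -8 - 5 = -13)
A(X) = 1/(-13 + X) (A(X) = 1/(X - 13) = 1/(-13 + X))
88 - A(-9) = 88 - 1/(-13 - 9) = 88 - 1/(-22) = 88 - 1*(-1/22) = 88 + 1/22 = 1937/22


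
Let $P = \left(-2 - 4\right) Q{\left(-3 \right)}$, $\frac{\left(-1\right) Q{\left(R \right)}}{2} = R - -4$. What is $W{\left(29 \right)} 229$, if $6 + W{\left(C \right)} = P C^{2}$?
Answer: $2309694$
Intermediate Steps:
$Q{\left(R \right)} = -8 - 2 R$ ($Q{\left(R \right)} = - 2 \left(R - -4\right) = - 2 \left(R + 4\right) = - 2 \left(4 + R\right) = -8 - 2 R$)
$P = 12$ ($P = \left(-2 - 4\right) \left(-8 - -6\right) = - 6 \left(-8 + 6\right) = \left(-6\right) \left(-2\right) = 12$)
$W{\left(C \right)} = -6 + 12 C^{2}$
$W{\left(29 \right)} 229 = \left(-6 + 12 \cdot 29^{2}\right) 229 = \left(-6 + 12 \cdot 841\right) 229 = \left(-6 + 10092\right) 229 = 10086 \cdot 229 = 2309694$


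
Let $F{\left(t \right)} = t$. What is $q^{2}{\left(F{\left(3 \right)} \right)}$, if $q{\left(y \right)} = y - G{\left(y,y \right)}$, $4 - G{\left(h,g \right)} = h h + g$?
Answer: $121$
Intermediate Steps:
$G{\left(h,g \right)} = 4 - g - h^{2}$ ($G{\left(h,g \right)} = 4 - \left(h h + g\right) = 4 - \left(h^{2} + g\right) = 4 - \left(g + h^{2}\right) = 4 - g - h^{2}$)
$q{\left(y \right)} = -4 + y^{2} + 2 y$ ($q{\left(y \right)} = y - \left(4 - y - y^{2}\right) = y + \left(-4 + y + y^{2}\right) = -4 + y^{2} + 2 y$)
$q^{2}{\left(F{\left(3 \right)} \right)} = \left(-4 + 3^{2} + 2 \cdot 3\right)^{2} = \left(-4 + 9 + 6\right)^{2} = 11^{2} = 121$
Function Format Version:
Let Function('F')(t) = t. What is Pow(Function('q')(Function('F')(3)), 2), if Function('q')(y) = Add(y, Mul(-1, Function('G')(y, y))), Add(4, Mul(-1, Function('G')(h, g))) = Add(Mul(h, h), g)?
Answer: 121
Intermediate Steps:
Function('G')(h, g) = Add(4, Mul(-1, g), Mul(-1, Pow(h, 2))) (Function('G')(h, g) = Add(4, Mul(-1, Add(Mul(h, h), g))) = Add(4, Mul(-1, Add(Pow(h, 2), g))) = Add(4, Mul(-1, Add(g, Pow(h, 2)))) = Add(4, Add(Mul(-1, g), Mul(-1, Pow(h, 2)))) = Add(4, Mul(-1, g), Mul(-1, Pow(h, 2))))
Function('q')(y) = Add(-4, Pow(y, 2), Mul(2, y)) (Function('q')(y) = Add(y, Mul(-1, Add(4, Mul(-1, y), Mul(-1, Pow(y, 2))))) = Add(y, Add(-4, y, Pow(y, 2))) = Add(-4, Pow(y, 2), Mul(2, y)))
Pow(Function('q')(Function('F')(3)), 2) = Pow(Add(-4, Pow(3, 2), Mul(2, 3)), 2) = Pow(Add(-4, 9, 6), 2) = Pow(11, 2) = 121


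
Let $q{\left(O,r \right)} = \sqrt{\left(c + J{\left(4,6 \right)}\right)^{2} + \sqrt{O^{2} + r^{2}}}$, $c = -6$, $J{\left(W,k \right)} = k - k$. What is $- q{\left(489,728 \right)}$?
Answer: $- \sqrt{36 + \sqrt{769105}} \approx -30.216$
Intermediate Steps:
$J{\left(W,k \right)} = 0$
$q{\left(O,r \right)} = \sqrt{36 + \sqrt{O^{2} + r^{2}}}$ ($q{\left(O,r \right)} = \sqrt{\left(-6 + 0\right)^{2} + \sqrt{O^{2} + r^{2}}} = \sqrt{\left(-6\right)^{2} + \sqrt{O^{2} + r^{2}}} = \sqrt{36 + \sqrt{O^{2} + r^{2}}}$)
$- q{\left(489,728 \right)} = - \sqrt{36 + \sqrt{489^{2} + 728^{2}}} = - \sqrt{36 + \sqrt{239121 + 529984}} = - \sqrt{36 + \sqrt{769105}}$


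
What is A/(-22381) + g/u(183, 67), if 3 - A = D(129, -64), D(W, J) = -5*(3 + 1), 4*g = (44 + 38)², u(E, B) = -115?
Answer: -37625106/2573815 ≈ -14.618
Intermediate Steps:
g = 1681 (g = (44 + 38)²/4 = (¼)*82² = (¼)*6724 = 1681)
D(W, J) = -20 (D(W, J) = -5*4 = -20)
A = 23 (A = 3 - 1*(-20) = 3 + 20 = 23)
A/(-22381) + g/u(183, 67) = 23/(-22381) + 1681/(-115) = 23*(-1/22381) + 1681*(-1/115) = -23/22381 - 1681/115 = -37625106/2573815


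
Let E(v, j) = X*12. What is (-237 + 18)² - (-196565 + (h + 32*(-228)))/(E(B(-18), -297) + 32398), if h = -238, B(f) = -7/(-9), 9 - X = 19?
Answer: 1548289257/32278 ≈ 47967.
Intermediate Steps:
X = -10 (X = 9 - 1*19 = 9 - 19 = -10)
B(f) = 7/9 (B(f) = -7*(-⅑) = 7/9)
E(v, j) = -120 (E(v, j) = -10*12 = -120)
(-237 + 18)² - (-196565 + (h + 32*(-228)))/(E(B(-18), -297) + 32398) = (-237 + 18)² - (-196565 + (-238 + 32*(-228)))/(-120 + 32398) = (-219)² - (-196565 + (-238 - 7296))/32278 = 47961 - (-196565 - 7534)/32278 = 47961 - (-204099)/32278 = 47961 - 1*(-204099/32278) = 47961 + 204099/32278 = 1548289257/32278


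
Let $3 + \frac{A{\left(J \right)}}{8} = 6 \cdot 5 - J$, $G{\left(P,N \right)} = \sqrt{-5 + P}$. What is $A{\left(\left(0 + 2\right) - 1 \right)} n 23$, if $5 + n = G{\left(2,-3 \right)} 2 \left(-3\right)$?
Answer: $-23920 - 28704 i \sqrt{3} \approx -23920.0 - 49717.0 i$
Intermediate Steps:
$n = -5 - 6 i \sqrt{3}$ ($n = -5 + \sqrt{-5 + 2} \cdot 2 \left(-3\right) = -5 + \sqrt{-3} \cdot 2 \left(-3\right) = -5 + i \sqrt{3} \cdot 2 \left(-3\right) = -5 + 2 i \sqrt{3} \left(-3\right) = -5 - 6 i \sqrt{3} \approx -5.0 - 10.392 i$)
$A{\left(J \right)} = 216 - 8 J$ ($A{\left(J \right)} = -24 + 8 \left(6 \cdot 5 - J\right) = -24 + 8 \left(30 - J\right) = -24 - \left(-240 + 8 J\right) = 216 - 8 J$)
$A{\left(\left(0 + 2\right) - 1 \right)} n 23 = \left(216 - 8 \left(\left(0 + 2\right) - 1\right)\right) \left(-5 - 6 i \sqrt{3}\right) 23 = \left(216 - 8 \left(2 - 1\right)\right) \left(-5 - 6 i \sqrt{3}\right) 23 = \left(216 - 8\right) \left(-5 - 6 i \sqrt{3}\right) 23 = 208 \left(-5 - 6 i \sqrt{3}\right) 23 = \left(-1040 - 1248 i \sqrt{3}\right) 23 = -23920 - 28704 i \sqrt{3}$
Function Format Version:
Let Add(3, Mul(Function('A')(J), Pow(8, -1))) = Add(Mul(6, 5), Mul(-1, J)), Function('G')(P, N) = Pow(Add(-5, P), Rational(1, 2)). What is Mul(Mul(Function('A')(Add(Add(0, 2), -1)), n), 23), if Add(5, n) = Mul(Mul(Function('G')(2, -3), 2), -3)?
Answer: Add(-23920, Mul(-28704, I, Pow(3, Rational(1, 2)))) ≈ Add(-23920., Mul(-49717., I))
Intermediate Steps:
n = Add(-5, Mul(-6, I, Pow(3, Rational(1, 2)))) (n = Add(-5, Mul(Mul(Pow(Add(-5, 2), Rational(1, 2)), 2), -3)) = Add(-5, Mul(Mul(Pow(-3, Rational(1, 2)), 2), -3)) = Add(-5, Mul(Mul(Mul(I, Pow(3, Rational(1, 2))), 2), -3)) = Add(-5, Mul(Mul(2, I, Pow(3, Rational(1, 2))), -3)) = Add(-5, Mul(-6, I, Pow(3, Rational(1, 2)))) ≈ Add(-5.0000, Mul(-10.392, I)))
Function('A')(J) = Add(216, Mul(-8, J)) (Function('A')(J) = Add(-24, Mul(8, Add(Mul(6, 5), Mul(-1, J)))) = Add(-24, Mul(8, Add(30, Mul(-1, J)))) = Add(-24, Add(240, Mul(-8, J))) = Add(216, Mul(-8, J)))
Mul(Mul(Function('A')(Add(Add(0, 2), -1)), n), 23) = Mul(Mul(Add(216, Mul(-8, Add(Add(0, 2), -1))), Add(-5, Mul(-6, I, Pow(3, Rational(1, 2))))), 23) = Mul(Mul(Add(216, Mul(-8, Add(2, -1))), Add(-5, Mul(-6, I, Pow(3, Rational(1, 2))))), 23) = Mul(Mul(Add(216, Mul(-8, 1)), Add(-5, Mul(-6, I, Pow(3, Rational(1, 2))))), 23) = Mul(Mul(Add(216, -8), Add(-5, Mul(-6, I, Pow(3, Rational(1, 2))))), 23) = Mul(Mul(208, Add(-5, Mul(-6, I, Pow(3, Rational(1, 2))))), 23) = Mul(Add(-1040, Mul(-1248, I, Pow(3, Rational(1, 2)))), 23) = Add(-23920, Mul(-28704, I, Pow(3, Rational(1, 2))))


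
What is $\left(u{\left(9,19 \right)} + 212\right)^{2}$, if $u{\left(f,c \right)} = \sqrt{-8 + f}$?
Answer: $45369$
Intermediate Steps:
$\left(u{\left(9,19 \right)} + 212\right)^{2} = \left(\sqrt{-8 + 9} + 212\right)^{2} = \left(\sqrt{1} + 212\right)^{2} = \left(1 + 212\right)^{2} = 213^{2} = 45369$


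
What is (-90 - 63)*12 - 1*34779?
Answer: -36615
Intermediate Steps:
(-90 - 63)*12 - 1*34779 = -153*12 - 34779 = -1836 - 34779 = -36615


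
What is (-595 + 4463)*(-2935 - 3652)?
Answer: -25478516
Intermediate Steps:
(-595 + 4463)*(-2935 - 3652) = 3868*(-6587) = -25478516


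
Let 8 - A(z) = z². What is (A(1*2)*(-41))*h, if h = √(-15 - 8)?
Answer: -164*I*√23 ≈ -786.52*I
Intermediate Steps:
A(z) = 8 - z²
h = I*√23 (h = √(-23) = I*√23 ≈ 4.7958*I)
(A(1*2)*(-41))*h = ((8 - (1*2)²)*(-41))*(I*√23) = ((8 - 1*2²)*(-41))*(I*√23) = ((8 - 1*4)*(-41))*(I*√23) = ((8 - 4)*(-41))*(I*√23) = (4*(-41))*(I*√23) = -164*I*√23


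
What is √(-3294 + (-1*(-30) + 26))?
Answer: I*√3238 ≈ 56.903*I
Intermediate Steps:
√(-3294 + (-1*(-30) + 26)) = √(-3294 + (30 + 26)) = √(-3294 + 56) = √(-3238) = I*√3238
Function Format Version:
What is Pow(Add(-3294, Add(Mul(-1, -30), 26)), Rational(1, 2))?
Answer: Mul(I, Pow(3238, Rational(1, 2))) ≈ Mul(56.903, I)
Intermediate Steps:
Pow(Add(-3294, Add(Mul(-1, -30), 26)), Rational(1, 2)) = Pow(Add(-3294, Add(30, 26)), Rational(1, 2)) = Pow(Add(-3294, 56), Rational(1, 2)) = Pow(-3238, Rational(1, 2)) = Mul(I, Pow(3238, Rational(1, 2)))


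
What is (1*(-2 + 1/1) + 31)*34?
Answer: 1020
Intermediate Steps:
(1*(-2 + 1/1) + 31)*34 = (1*(-2 + 1) + 31)*34 = (1*(-1) + 31)*34 = (-1 + 31)*34 = 30*34 = 1020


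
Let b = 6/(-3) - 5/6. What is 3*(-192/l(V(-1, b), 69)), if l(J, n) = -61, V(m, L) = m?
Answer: 576/61 ≈ 9.4426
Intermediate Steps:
b = -17/6 (b = 6*(-1/3) - 5*1/6 = -2 - 5/6 = -17/6 ≈ -2.8333)
3*(-192/l(V(-1, b), 69)) = 3*(-192/(-61)) = 3*(-192*(-1/61)) = 3*(192/61) = 576/61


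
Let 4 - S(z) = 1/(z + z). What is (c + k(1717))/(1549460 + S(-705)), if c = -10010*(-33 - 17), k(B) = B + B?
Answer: 710546940/2184744241 ≈ 0.32523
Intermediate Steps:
k(B) = 2*B
S(z) = 4 - 1/(2*z) (S(z) = 4 - 1/(z + z) = 4 - 1/(2*z))
c = 500500 (c = -10010*(-50) = -385*(-1300) = 500500)
(c + k(1717))/(1549460 + S(-705)) = (500500 + 2*1717)/(1549460 + (4 - ½/(-705))) = (500500 + 3434)/(1549460 + (4 - ½*(-1/705))) = 503934/(1549460 + (4 + 1/1410)) = 503934/(1549460 + 5641/1410) = 503934/(2184744241/1410) = 503934*(1410/2184744241) = 710546940/2184744241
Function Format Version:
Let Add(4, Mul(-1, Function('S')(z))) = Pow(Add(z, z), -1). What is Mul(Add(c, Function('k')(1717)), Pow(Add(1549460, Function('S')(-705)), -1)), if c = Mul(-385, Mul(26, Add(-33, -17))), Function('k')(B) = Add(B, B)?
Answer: Rational(710546940, 2184744241) ≈ 0.32523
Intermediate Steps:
Function('k')(B) = Mul(2, B)
Function('S')(z) = Add(4, Mul(Rational(-1, 2), Pow(z, -1))) (Function('S')(z) = Add(4, Mul(-1, Pow(Add(z, z), -1))) = Add(4, Mul(-1, Pow(Mul(2, z), -1))) = Add(4, Mul(-1, Mul(Rational(1, 2), Pow(z, -1)))) = Add(4, Mul(Rational(-1, 2), Pow(z, -1))))
c = 500500 (c = Mul(-385, Mul(26, -50)) = Mul(-385, -1300) = 500500)
Mul(Add(c, Function('k')(1717)), Pow(Add(1549460, Function('S')(-705)), -1)) = Mul(Add(500500, Mul(2, 1717)), Pow(Add(1549460, Add(4, Mul(Rational(-1, 2), Pow(-705, -1)))), -1)) = Mul(Add(500500, 3434), Pow(Add(1549460, Add(4, Mul(Rational(-1, 2), Rational(-1, 705)))), -1)) = Mul(503934, Pow(Add(1549460, Add(4, Rational(1, 1410))), -1)) = Mul(503934, Pow(Add(1549460, Rational(5641, 1410)), -1)) = Mul(503934, Pow(Rational(2184744241, 1410), -1)) = Mul(503934, Rational(1410, 2184744241)) = Rational(710546940, 2184744241)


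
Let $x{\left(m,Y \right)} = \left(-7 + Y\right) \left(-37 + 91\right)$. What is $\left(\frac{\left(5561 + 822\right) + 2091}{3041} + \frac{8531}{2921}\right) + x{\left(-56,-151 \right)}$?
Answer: $- \frac{75737021527}{8882761} \approx -8526.3$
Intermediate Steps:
$x{\left(m,Y \right)} = -378 + 54 Y$ ($x{\left(m,Y \right)} = \left(-7 + Y\right) 54 = -378 + 54 Y$)
$\left(\frac{\left(5561 + 822\right) + 2091}{3041} + \frac{8531}{2921}\right) + x{\left(-56,-151 \right)} = \left(\frac{\left(5561 + 822\right) + 2091}{3041} + \frac{8531}{2921}\right) + \left(-378 + 54 \left(-151\right)\right) = \left(\left(6383 + 2091\right) \frac{1}{3041} + 8531 \cdot \frac{1}{2921}\right) - 8532 = \left(8474 \cdot \frac{1}{3041} + \frac{8531}{2921}\right) - 8532 = \left(\frac{8474}{3041} + \frac{8531}{2921}\right) - 8532 = \frac{50695325}{8882761} - 8532 = - \frac{75737021527}{8882761}$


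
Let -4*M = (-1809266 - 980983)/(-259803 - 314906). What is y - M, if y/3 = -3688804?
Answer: -25439863506183/2298836 ≈ -1.1066e+7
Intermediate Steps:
M = -2790249/2298836 (M = -(-1809266 - 980983)/(4*(-259803 - 314906)) = -(-2790249)/(4*(-574709)) = -(-2790249)*(-1)/(4*574709) = -¼*2790249/574709 = -2790249/2298836 ≈ -1.2138)
y = -11066412 (y = 3*(-3688804) = -11066412)
y - M = -11066412 - 1*(-2790249/2298836) = -11066412 + 2790249/2298836 = -25439863506183/2298836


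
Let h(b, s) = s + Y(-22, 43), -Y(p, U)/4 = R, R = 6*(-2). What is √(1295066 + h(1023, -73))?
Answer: √1295041 ≈ 1138.0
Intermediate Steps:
R = -12
Y(p, U) = 48 (Y(p, U) = -4*(-12) = 48)
h(b, s) = 48 + s (h(b, s) = s + 48 = 48 + s)
√(1295066 + h(1023, -73)) = √(1295066 + (48 - 73)) = √(1295066 - 25) = √1295041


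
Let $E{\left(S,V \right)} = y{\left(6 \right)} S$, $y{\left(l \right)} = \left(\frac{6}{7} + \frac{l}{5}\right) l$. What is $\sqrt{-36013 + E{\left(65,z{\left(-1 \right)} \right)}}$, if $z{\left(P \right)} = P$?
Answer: $\frac{5 i \sqrt{69013}}{7} \approx 187.65 i$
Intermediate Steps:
$y{\left(l \right)} = l \left(\frac{6}{7} + \frac{l}{5}\right)$ ($y{\left(l \right)} = \left(6 \cdot \frac{1}{7} + l \frac{1}{5}\right) l = \left(\frac{6}{7} + \frac{l}{5}\right) l = l \left(\frac{6}{7} + \frac{l}{5}\right)$)
$E{\left(S,V \right)} = \frac{432 S}{35}$ ($E{\left(S,V \right)} = \frac{1}{35} \cdot 6 \left(30 + 7 \cdot 6\right) S = \frac{1}{35} \cdot 6 \left(30 + 42\right) S = \frac{1}{35} \cdot 6 \cdot 72 S = \frac{432 S}{35}$)
$\sqrt{-36013 + E{\left(65,z{\left(-1 \right)} \right)}} = \sqrt{-36013 + \frac{432}{35} \cdot 65} = \sqrt{-36013 + \frac{5616}{7}} = \sqrt{- \frac{246475}{7}} = \frac{5 i \sqrt{69013}}{7}$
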